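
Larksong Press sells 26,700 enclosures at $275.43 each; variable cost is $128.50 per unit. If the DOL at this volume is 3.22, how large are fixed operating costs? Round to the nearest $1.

$2,704,698

Contribution at this volume is 26,700 × $146.93 = $3,923,031.00.
DOL = contribution / EBIT, so EBIT = $3,923,031.00 / 3.22 = $1,218,332.61.
And FC = contribution − EBIT = $3,923,031.00 − $1,218,332.61 = $2,704,698.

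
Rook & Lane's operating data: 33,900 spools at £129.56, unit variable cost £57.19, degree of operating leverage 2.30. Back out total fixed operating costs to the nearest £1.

£1,386,672

Total contribution margin = 33,900 × £72.37 = £2,453,343.00.
Since DOL = CM ÷ EBIT, EBIT = £2,453,343.00 ÷ 2.30 = £1,066,670.87.
And FC = contribution − EBIT = £2,453,343.00 − £1,066,670.87 = £1,386,672.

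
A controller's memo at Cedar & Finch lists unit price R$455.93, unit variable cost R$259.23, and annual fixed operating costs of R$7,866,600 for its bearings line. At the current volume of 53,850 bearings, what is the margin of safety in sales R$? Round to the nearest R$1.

Contribution margin per unit = R$455.93 − R$259.23 = R$196.70. Break-even units = R$7,866,600 ÷ R$196.70 = 39,992.88; break-even revenue = 39,992.88 × R$455.93 = R$18,233,954.95.
Actual sales revenue = 53,850 × R$455.93 = R$24,551,830.50.
Margin of safety = R$24,551,830.50 − R$18,233,954.95 = R$6,317,876.

R$6,317,876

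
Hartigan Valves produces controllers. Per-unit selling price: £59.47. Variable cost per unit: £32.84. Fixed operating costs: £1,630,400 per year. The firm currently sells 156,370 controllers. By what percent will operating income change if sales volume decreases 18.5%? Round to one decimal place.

At 156,370 units, contribution = 156,370 × £26.63 = £4,164,133.10.
Operating income = contribution − fixed costs = £4,164,133.10 − £1,630,400 = £2,533,733.10.
Degree of operating leverage = £4,164,133.10 / £2,533,733.10 = 1.6435.
Operating income changes by 1.6435 × -18.5% = -30.4%.

-30.4%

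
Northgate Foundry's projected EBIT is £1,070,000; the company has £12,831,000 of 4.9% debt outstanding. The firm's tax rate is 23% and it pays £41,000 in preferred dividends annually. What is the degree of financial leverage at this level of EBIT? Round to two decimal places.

2.76

Annual interest charges come to £628,719.00.
Pre-tax preferred-dividend burden = £41,000 ÷ (1 − 0.23) = £53,246.75.
DFL = EBIT ÷ [EBIT − I − D_p/(1−t)] = £1,070,000 ÷ [£1,070,000 − £628,719.00 − £53,246.75] = £1,070,000 ÷ £388,034.25 = 2.7575.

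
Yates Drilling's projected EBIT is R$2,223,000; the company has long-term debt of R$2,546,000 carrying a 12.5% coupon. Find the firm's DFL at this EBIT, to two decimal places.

Annual interest charges come to R$318,250.00.
DFL = EBIT ÷ (EBIT − I) = R$2,223,000 ÷ (R$2,223,000 − R$318,250.00) = R$2,223,000 ÷ R$1,904,750.00 = 1.1671.

1.17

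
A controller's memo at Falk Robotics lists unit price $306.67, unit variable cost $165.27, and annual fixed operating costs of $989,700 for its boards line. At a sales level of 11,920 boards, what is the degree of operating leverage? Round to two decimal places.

Total contribution margin = 11,920 × $141.40 = $1,685,488.00.
Subtracting fixed costs: EBIT = $1,685,488.00 − $989,700 = $695,788.00.
Degree of operating leverage = $1,685,488.00 / $695,788.00 = 2.4224.

2.42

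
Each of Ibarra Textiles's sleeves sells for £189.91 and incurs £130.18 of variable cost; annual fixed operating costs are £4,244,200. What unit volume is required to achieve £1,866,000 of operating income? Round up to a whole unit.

102,298 sleeves

Unit CM = price − variable cost = £189.91 − £130.18 = £59.73.
Required volume = (fixed costs + target profit) ÷ CM = (£4,244,200 + £1,866,000) ÷ £59.73 = 102,297.00, so 102,298 sleeves.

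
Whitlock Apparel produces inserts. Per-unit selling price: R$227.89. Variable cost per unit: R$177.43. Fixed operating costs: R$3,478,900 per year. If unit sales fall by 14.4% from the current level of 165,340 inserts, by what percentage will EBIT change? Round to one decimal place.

-24.7%

Total contribution margin = 165,340 × R$50.46 = R$8,343,056.40.
EBIT = R$8,343,056.40 − R$3,478,900 = R$4,864,156.40.
DOL = contribution ÷ EBIT = R$8,343,056.40 ÷ R$4,864,156.40 = 1.7152.
So EBIT moves 1.7152 × (-14.4%) = -24.7%.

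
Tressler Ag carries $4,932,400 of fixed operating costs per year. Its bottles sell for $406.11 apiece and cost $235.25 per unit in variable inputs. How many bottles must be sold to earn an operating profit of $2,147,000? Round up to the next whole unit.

41,434 bottles

Contribution margin per unit = $406.11 − $235.25 = $170.86.
Need Q such that Q × $170.86 − $4,932,400 = $2,147,000, i.e. Q = $7,079,400 / $170.86 = 41,433.92 → 41,434.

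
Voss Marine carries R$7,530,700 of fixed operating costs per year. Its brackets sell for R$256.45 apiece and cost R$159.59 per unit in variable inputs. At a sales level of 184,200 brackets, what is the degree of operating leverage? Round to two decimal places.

Total contribution margin = 184,200 × R$96.86 = R$17,841,612.00.
Subtracting fixed costs: EBIT = R$17,841,612.00 − R$7,530,700 = R$10,310,912.00.
Degree of operating leverage = R$17,841,612.00 / R$10,310,912.00 = 1.7304.

1.73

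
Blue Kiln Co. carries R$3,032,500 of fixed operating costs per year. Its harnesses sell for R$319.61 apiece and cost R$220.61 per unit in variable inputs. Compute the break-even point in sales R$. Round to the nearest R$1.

Contribution margin per unit = R$319.61 − R$220.61 = R$99.00, a CM ratio of R$99.00 ÷ R$319.61 = 0.3098.
Break-even sales = FC ÷ CM ratio = R$3,032,500 × R$319.61 / R$99.00 = R$9,790,074.

R$9,790,074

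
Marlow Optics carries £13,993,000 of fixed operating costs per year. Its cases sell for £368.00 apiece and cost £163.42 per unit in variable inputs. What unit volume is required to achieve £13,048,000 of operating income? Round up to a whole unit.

Each unit contributes £368.00 − £163.42 = £204.58.
Required volume = (fixed costs + target profit) ÷ CM = (£13,993,000 + £13,048,000) ÷ £204.58 = 132,178.12, so 132,179 cases.

132,179 cases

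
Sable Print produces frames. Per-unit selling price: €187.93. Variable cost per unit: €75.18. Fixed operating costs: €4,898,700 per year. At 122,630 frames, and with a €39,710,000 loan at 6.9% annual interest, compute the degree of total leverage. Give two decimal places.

2.23

Contribution at this volume is 122,630 × €112.75 = €13,826,532.50.
EBIT = €13,826,532.50 − €4,898,700 = €8,927,832.50. Interest = €2,739,990.00.
DOL = €13,826,532.50 ÷ €8,927,832.50 = 1.5487; DFL = €8,927,832.50 ÷ €6,187,842.50 = 1.4428.
Combined leverage = 1.5487 × 1.4428 = 2.2345.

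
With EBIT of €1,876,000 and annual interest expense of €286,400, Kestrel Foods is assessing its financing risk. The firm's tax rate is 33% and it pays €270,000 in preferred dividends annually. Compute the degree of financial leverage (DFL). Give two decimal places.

1.58

Annual interest charges come to €286,400.00.
Preferred dividends grossed up pre-tax: €270,000 / (1 − 0.33) = €402,985.07.
DFL = EBIT ÷ [EBIT − I − D_p/(1−t)] = €1,876,000 ÷ [€1,876,000 − €286,400.00 − €402,985.07] = €1,876,000 ÷ €1,186,614.93 = 1.5810.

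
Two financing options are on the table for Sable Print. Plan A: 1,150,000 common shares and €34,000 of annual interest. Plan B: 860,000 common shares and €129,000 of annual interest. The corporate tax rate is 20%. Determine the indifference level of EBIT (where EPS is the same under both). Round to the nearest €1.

Set EPS_A = EPS_B: (EBIT − €34,000)(1 − 0.20) ÷ 1,150,000 = (EBIT − €129,000)(1 − 0.20) ÷ 860,000.
The (1 − t) factor cancels: (EBIT − 34,000) × 860,000 = (EBIT − 129,000) × 1,150,000.
EBIT × (1,150,000 − 860,000) = 129,000 × 1,150,000 − 34,000 × 860,000 = 119,110,000,000, so EBIT = 119,110,000,000 ÷ 290,000 = 410,724.14.

€410,724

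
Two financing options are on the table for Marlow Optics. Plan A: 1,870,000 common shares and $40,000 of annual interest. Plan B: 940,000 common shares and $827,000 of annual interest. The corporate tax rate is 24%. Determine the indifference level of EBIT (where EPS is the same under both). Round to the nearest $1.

Set EPS_A = EPS_B: (EBIT − $40,000)(1 − 0.24) ÷ 1,870,000 = (EBIT − $827,000)(1 − 0.24) ÷ 940,000.
The (1 − t) factor cancels: (EBIT − 40,000) × 940,000 = (EBIT − 827,000) × 1,870,000.
Solving, EBIT = (827,000·1,870,000 − 40,000·940,000) / (1,870,000 − 940,000) = 1,508,890,000,000 / 930,000 = 1,622,462.37.

$1,622,462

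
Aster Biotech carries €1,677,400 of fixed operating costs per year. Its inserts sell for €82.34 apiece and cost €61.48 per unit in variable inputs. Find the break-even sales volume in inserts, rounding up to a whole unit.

80,413 inserts

Each unit contributes €82.34 − €61.48 = €20.86.
Break-even volume = fixed costs ÷ CM per unit = €1,677,400 ÷ €20.86 = 80,412.27, so 80,413 inserts.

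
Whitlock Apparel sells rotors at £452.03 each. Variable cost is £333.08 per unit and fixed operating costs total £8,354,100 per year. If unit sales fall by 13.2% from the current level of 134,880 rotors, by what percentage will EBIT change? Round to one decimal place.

-27.5%

Total contribution margin = 134,880 × £118.95 = £16,043,976.00.
Subtracting fixed costs: EBIT = £16,043,976.00 − £8,354,100 = £7,689,876.00.
Degree of operating leverage = £16,043,976.00 / £7,689,876.00 = 2.0864.
%ΔEBIT = DOL × %ΔSales = 2.0864 × -13.2% = -27.5%.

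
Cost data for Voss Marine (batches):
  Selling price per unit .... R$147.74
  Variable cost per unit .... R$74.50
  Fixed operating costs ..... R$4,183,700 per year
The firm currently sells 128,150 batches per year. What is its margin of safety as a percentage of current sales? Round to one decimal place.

Each unit contributes R$147.74 − R$74.50 = R$73.24. Break-even units = R$4,183,700 ÷ R$73.24 = 57,123.16; break-even revenue = 57,123.16 × R$147.74 = R$8,439,375.18.
Current sales = 128,150 × R$147.74 = R$18,932,881.00.
Margin of safety = (R$18,932,881.00 − R$8,439,375.18) ÷ R$18,932,881.00 = 55.4%.

55.4%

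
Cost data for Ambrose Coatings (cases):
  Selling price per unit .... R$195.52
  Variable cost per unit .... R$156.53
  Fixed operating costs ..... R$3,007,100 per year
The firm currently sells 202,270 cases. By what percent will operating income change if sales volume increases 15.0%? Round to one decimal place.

Total contribution margin = 202,270 × R$38.99 = R$7,886,507.30.
Subtracting fixed costs: EBIT = R$7,886,507.30 − R$3,007,100 = R$4,879,407.30.
DOL = contribution ÷ EBIT = R$7,886,507.30 ÷ R$4,879,407.30 = 1.6163.
Operating income changes by 1.6163 × +15.0% = +24.2%.

+24.2%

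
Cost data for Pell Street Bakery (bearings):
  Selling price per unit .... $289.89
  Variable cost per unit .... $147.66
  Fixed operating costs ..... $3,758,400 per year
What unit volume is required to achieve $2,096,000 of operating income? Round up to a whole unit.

Each unit contributes $289.89 − $147.66 = $142.23.
Required volume = (fixed costs + target profit) ÷ CM = ($3,758,400 + $2,096,000) ÷ $142.23 = 41,161.50, so 41,162 bearings.

41,162 bearings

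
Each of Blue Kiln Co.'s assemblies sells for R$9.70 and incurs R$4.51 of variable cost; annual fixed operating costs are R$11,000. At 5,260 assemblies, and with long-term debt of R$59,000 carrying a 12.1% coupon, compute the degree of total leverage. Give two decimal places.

2.98

At 5,260 units, contribution = 5,260 × R$5.19 = R$27,299.40.
Operating income = contribution − fixed costs = R$27,299.40 − R$11,000 = R$16,299.40. Interest = R$7,139.00, so EBIT − I = R$9,160.40.
Degree of total leverage = total CM / (EBIT − interest) = R$27,299.40 / R$9,160.40 = 2.9802.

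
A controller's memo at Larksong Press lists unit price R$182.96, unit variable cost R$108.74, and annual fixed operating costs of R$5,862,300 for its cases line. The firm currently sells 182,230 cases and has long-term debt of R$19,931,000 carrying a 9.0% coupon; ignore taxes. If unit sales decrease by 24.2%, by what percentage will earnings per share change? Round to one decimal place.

-55.8%

At 182,230 units, contribution = 182,230 × R$74.22 = R$13,525,110.60.
EBIT = R$13,525,110.60 − R$5,862,300 = R$7,662,810.60.
After interest of R$1,793,790.00, pre-tax earnings = R$5,869,020.60.
Degree of combined leverage = contribution ÷ (EBIT − I) = R$13,525,110.60 ÷ R$5,869,020.60 = 2.3045.
EPS therefore changes by 2.3045 × (-24.2%) = -55.8%.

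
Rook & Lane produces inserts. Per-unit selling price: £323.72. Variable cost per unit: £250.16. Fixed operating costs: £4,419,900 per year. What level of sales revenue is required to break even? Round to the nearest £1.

£19,450,925

CM per unit = £323.72 − £250.16 = £73.56; CM ratio = £73.56 / £323.72 = 0.2272.
Break-even sales = FC ÷ CM ratio = £4,419,900 × £323.72 / £73.56 = £19,450,925.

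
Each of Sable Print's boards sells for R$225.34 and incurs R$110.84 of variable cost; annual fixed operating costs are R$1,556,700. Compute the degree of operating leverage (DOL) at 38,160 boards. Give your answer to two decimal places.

1.55

At 38,160 units, contribution = 38,160 × R$114.50 = R$4,369,320.00.
Subtracting fixed costs: EBIT = R$4,369,320.00 − R$1,556,700 = R$2,812,620.00.
DOL = contribution ÷ EBIT = R$4,369,320.00 ÷ R$2,812,620.00 = 1.5535.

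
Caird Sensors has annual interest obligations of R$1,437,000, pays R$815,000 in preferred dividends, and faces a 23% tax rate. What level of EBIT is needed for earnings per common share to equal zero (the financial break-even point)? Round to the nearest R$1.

R$2,495,442

Preferred dividends are paid after tax, so their pre-tax equivalent is R$815,000 ÷ (1 − 0.23) = R$1,058,441.56.
Financial break-even EBIT = interest + D_p ÷ (1 − t) = R$1,437,000 + R$1,058,441.56 = R$2,495,441.56.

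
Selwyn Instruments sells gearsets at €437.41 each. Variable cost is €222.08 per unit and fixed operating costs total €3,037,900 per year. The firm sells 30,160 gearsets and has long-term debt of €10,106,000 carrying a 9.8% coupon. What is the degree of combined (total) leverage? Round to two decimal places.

2.63

Contribution at this volume is 30,160 × €215.33 = €6,494,352.80.
Operating income = contribution − fixed costs = €6,494,352.80 − €3,037,900 = €3,456,452.80. Interest = €990,388.00.
DOL = €6,494,352.80 ÷ €3,456,452.80 = 1.8789; DFL = €3,456,452.80 ÷ €2,466,064.80 = 1.4016.
DCL = DOL × DFL = 1.8789 × 1.4016 = 2.6335.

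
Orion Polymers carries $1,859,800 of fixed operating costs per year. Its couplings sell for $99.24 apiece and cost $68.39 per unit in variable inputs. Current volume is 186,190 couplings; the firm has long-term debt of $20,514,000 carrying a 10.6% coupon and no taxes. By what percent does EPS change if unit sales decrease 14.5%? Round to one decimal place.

At 186,190 units, contribution = 186,190 × $30.85 = $5,743,961.50.
EBIT = $5,743,961.50 − $1,859,800 = $3,884,161.50.
Interest = $2,174,484.00, so EBIT − I = $1,709,677.50.
Degree of combined leverage = contribution ÷ (EBIT − I) = $5,743,961.50 ÷ $1,709,677.50 = 3.3597.
%ΔEPS = DCL × %ΔSales = 3.3597 × -14.5% = -48.7%.

-48.7%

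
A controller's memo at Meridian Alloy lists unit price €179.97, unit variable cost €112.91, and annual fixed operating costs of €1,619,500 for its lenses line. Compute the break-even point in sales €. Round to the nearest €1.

€4,346,278

Contribution margin per unit = €179.97 − €112.91 = €67.06, a CM ratio of €67.06 ÷ €179.97 = 0.3726.
Break-even sales = FC ÷ CM ratio = €1,619,500 × €179.97 / €67.06 = €4,346,278.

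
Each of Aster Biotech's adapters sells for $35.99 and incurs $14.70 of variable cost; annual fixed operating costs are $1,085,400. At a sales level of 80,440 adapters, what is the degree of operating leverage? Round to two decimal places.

2.73

At 80,440 units, contribution = 80,440 × $21.29 = $1,712,567.60.
Operating income = contribution − fixed costs = $1,712,567.60 − $1,085,400 = $627,167.60.
So DOL = total CM / EBIT = $1,712,567.60 / $627,167.60 = 2.7306.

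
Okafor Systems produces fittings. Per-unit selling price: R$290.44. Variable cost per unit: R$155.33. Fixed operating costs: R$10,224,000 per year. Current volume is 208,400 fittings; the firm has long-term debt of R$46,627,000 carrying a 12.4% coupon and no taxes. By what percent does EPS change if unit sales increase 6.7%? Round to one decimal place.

Contribution at this volume is 208,400 × R$135.11 = R$28,156,924.00.
Subtracting fixed costs: EBIT = R$28,156,924.00 − R$10,224,000 = R$17,932,924.00.
Interest = R$5,781,748.00, so EBIT − I = R$12,151,176.00.
DCL = total CM / (EBIT − I) = R$28,156,924.00 / R$12,151,176.00 = 2.3172.
%ΔEPS = DCL × %ΔSales = 2.3172 × +6.7% = +15.5%.

+15.5%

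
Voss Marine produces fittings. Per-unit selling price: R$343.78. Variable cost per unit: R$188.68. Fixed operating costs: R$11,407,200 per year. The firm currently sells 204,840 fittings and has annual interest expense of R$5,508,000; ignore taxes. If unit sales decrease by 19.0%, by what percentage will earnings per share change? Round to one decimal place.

-40.6%

Contribution at this volume is 204,840 × R$155.10 = R$31,770,684.00.
Operating income = contribution − fixed costs = R$31,770,684.00 − R$11,407,200 = R$20,363,484.00.
Interest = R$5,508,000.00, so EBIT − I = R$14,855,484.00.
Degree of combined leverage = contribution ÷ (EBIT − I) = R$31,770,684.00 ÷ R$14,855,484.00 = 2.1387.
%ΔEPS = DCL × %ΔSales = 2.1387 × -19.0% = -40.6%.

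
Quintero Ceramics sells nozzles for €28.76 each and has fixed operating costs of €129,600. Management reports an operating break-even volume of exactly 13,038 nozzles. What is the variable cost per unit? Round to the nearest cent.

At break-even, FC = Q × (P − VC), so P − VC = €129,600 ÷ 13,038 = €9.9402.
Hence VC = price − CM = €28.76 − €9.9402 = €18.82.

€18.82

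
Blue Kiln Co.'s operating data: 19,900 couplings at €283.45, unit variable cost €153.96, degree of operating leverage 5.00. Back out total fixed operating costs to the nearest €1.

€2,061,481

Total contribution margin = 19,900 × €129.49 = €2,576,851.00.
Since DOL = CM ÷ EBIT, EBIT = €2,576,851.00 ÷ 5.00 = €515,370.20.
And FC = contribution − EBIT = €2,576,851.00 − €515,370.20 = €2,061,481.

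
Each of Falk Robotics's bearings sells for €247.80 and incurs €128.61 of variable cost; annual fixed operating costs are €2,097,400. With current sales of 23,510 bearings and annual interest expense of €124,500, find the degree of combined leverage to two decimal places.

At 23,510 units, contribution = 23,510 × €119.19 = €2,802,156.90.
EBIT = €2,802,156.90 − €2,097,400 = €704,756.90. Interest = €124,500.00, so EBIT − I = €580,256.90.
Degree of total leverage = total CM / (EBIT − interest) = €2,802,156.90 / €580,256.90 = 4.8292.

4.83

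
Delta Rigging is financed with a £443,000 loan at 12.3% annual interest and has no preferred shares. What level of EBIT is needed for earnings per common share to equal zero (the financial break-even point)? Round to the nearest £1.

Annual interest = 12.3% × £443,000 = £54,489.00.
With no preferred dividends, EPS = 0 when EBIT exactly covers interest, so the financial break-even EBIT is £54,489.00.

£54,489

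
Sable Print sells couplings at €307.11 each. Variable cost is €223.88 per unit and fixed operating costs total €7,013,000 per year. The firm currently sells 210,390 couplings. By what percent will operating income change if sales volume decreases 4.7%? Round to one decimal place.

-7.8%

Total contribution margin = 210,390 × €83.23 = €17,510,759.70.
EBIT = €17,510,759.70 − €7,013,000 = €10,497,759.70.
Degree of operating leverage = €17,510,759.70 / €10,497,759.70 = 1.6680.
Operating income changes by 1.6680 × -4.7% = -7.8%.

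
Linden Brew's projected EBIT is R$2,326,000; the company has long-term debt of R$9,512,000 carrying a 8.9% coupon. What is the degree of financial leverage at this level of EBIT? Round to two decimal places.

1.57

Annual interest charges come to R$846,568.00.
DFL = EBIT ÷ (EBIT − I) = R$2,326,000 ÷ (R$2,326,000 − R$846,568.00) = R$2,326,000 ÷ R$1,479,432.00 = 1.5722.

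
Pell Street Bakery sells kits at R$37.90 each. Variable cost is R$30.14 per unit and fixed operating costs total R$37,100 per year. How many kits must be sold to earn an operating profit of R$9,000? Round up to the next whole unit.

Each unit contributes R$37.90 − R$30.14 = R$7.76.
Required volume = (fixed costs + target profit) ÷ CM = (R$37,100 + R$9,000) ÷ R$7.76 = 5,940.72, so 5,941 kits.

5,941 kits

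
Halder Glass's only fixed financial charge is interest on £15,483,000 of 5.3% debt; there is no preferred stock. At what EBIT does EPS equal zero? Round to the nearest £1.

£820,599

Annual interest = 5.3% × £15,483,000 = £820,599.00.
With no preferred dividends, EPS = 0 when EBIT exactly covers interest, so the financial break-even EBIT is £820,599.00.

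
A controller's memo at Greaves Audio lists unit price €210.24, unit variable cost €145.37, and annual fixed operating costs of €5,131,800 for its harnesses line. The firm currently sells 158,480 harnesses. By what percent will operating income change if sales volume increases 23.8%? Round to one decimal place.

+47.5%

Contribution at this volume is 158,480 × €64.87 = €10,280,597.60.
Operating income = contribution − fixed costs = €10,280,597.60 − €5,131,800 = €5,148,797.60.
DOL = contribution ÷ EBIT = €10,280,597.60 ÷ €5,148,797.60 = 1.9967.
%ΔEBIT = DOL × %ΔSales = 1.9967 × +23.8% = +47.5%.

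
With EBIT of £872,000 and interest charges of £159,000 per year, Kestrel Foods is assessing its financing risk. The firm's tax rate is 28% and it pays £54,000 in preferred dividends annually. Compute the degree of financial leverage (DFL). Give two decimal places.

1.37

Annual interest charges come to £159,000.00.
Preferred dividends grossed up pre-tax: £54,000 / (1 − 0.28) = £75,000.00.
DFL = EBIT ÷ [EBIT − I − D_p/(1−t)] = £872,000 ÷ [£872,000 − £159,000.00 − £75,000.00] = £872,000 ÷ £638,000.00 = 1.3668.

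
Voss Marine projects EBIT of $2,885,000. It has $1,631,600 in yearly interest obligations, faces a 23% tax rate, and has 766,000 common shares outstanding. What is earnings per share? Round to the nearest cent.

Interest = $1,631,600.00, so EBT = $2,885,000 − $1,631,600.00 = $1,253,400.00.
After tax at 23%: net income = $1,253,400.00 × 0.77 = $965,118.00.
Per share: $965,118.00 / 766,000 shares = $1.26.

$1.26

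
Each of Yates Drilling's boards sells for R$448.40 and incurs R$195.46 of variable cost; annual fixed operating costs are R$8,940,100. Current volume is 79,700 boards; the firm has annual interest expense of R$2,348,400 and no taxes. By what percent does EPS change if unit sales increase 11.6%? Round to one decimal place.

At 79,700 units, contribution = 79,700 × R$252.94 = R$20,159,318.00.
Operating income = contribution − fixed costs = R$20,159,318.00 − R$8,940,100 = R$11,219,218.00.
After interest of R$2,348,400.00, pre-tax earnings = R$8,870,818.00.
Degree of combined leverage = contribution ÷ (EBIT − I) = R$20,159,318.00 ÷ R$8,870,818.00 = 2.2725.
%ΔEPS = DCL × %ΔSales = 2.2725 × +11.6% = +26.4%.

+26.4%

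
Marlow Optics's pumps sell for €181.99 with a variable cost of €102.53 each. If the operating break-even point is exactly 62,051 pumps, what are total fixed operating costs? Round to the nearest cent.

Each unit contributes €181.99 − €102.53 = €79.46.
Fixed costs = break-even units × CM = 62,051 × €79.46 = €4,930,572.46.

€4,930,572.46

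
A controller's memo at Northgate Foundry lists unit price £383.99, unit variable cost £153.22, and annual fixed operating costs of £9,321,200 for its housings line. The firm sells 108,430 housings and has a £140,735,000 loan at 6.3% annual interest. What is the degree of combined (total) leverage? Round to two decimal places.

3.66

Contribution at this volume is 108,430 × £230.77 = £25,022,391.10.
Operating income = contribution − fixed costs = £25,022,391.10 − £9,321,200 = £15,701,191.10. Interest = £8,866,305.00, so EBIT − I = £6,834,886.10.
Degree of total leverage = total CM / (EBIT − interest) = £25,022,391.10 / £6,834,886.10 = 3.6610.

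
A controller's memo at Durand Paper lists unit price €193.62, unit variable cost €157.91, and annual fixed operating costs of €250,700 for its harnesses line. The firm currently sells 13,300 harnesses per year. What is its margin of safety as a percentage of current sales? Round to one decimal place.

47.2%

Unit CM = price − variable cost = €193.62 − €157.91 = €35.71. Break-even units = €250,700 ÷ €35.71 = 7,020.44; break-even revenue = 7,020.44 × €193.62 = €1,359,298.07.
Current sales = 13,300 × €193.62 = €2,575,146.00.
Margin of safety = (€2,575,146.00 − €1,359,298.07) ÷ €2,575,146.00 = 47.2%.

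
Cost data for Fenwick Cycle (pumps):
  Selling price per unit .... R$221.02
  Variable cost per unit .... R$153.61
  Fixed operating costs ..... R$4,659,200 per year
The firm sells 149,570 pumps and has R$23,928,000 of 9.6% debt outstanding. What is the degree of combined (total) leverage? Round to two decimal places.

Contribution at this volume is 149,570 × R$67.41 = R$10,082,513.70.
EBIT = R$10,082,513.70 − R$4,659,200 = R$5,423,313.70. Interest = R$2,297,088.00, so EBIT − I = R$3,126,225.70.
DCL = contribution ÷ (EBIT − I) = R$10,082,513.70 ÷ R$3,126,225.70 = 3.2251.

3.23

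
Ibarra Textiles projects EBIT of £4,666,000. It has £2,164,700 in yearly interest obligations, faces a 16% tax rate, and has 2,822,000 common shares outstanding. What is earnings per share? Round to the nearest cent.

£0.74

Pre-tax income = £4,666,000 − £2,164,700.00 = £2,501,300.00.
Net income = £2,501,300.00 × (1 − 0.16) = £2,101,092.00.
EPS = £2,101,092.00 ÷ 2,822,000 = £0.74.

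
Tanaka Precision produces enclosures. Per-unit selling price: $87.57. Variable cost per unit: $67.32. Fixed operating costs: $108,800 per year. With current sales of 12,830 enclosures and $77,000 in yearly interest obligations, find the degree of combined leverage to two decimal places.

At 12,830 units, contribution = 12,830 × $20.25 = $259,807.50.
EBIT = $259,807.50 − $108,800 = $151,007.50. Interest = $77,000.00.
DOL = $259,807.50 ÷ $151,007.50 = 1.7205; DFL = $151,007.50 ÷ $74,007.50 = 2.0404.
Combined leverage = 1.7205 × 2.0404 = 3.5105.

3.51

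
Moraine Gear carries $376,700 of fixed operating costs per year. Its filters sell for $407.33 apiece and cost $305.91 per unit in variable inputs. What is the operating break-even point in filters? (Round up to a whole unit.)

3,715 filters

Unit CM = price − variable cost = $407.33 − $305.91 = $101.42.
Break-even Q = $376,700 / $101.42 = 3,714.26 → 3,715 filters.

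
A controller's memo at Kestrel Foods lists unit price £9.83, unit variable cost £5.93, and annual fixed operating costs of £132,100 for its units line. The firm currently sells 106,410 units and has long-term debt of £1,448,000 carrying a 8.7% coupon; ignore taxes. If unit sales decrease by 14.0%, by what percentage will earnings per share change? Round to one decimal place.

At 106,410 units, contribution = 106,410 × £3.90 = £414,999.00.
Subtracting fixed costs: EBIT = £414,999.00 − £132,100 = £282,899.00.
Interest = £125,976.00, so EBIT − I = £156,923.00.
Degree of combined leverage = contribution ÷ (EBIT − I) = £414,999.00 ÷ £156,923.00 = 2.6446.
%ΔEPS = DCL × %ΔSales = 2.6446 × -14.0% = -37.0%.

-37.0%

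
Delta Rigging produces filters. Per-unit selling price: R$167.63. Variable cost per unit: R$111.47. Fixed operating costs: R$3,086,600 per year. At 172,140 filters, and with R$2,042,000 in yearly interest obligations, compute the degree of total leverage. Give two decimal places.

2.13

Contribution at this volume is 172,140 × R$56.16 = R$9,667,382.40.
Operating income = contribution − fixed costs = R$9,667,382.40 − R$3,086,600 = R$6,580,782.40. Interest = R$2,042,000.00, so EBIT − I = R$4,538,782.40.
Degree of total leverage = total CM / (EBIT − interest) = R$9,667,382.40 / R$4,538,782.40 = 2.1300.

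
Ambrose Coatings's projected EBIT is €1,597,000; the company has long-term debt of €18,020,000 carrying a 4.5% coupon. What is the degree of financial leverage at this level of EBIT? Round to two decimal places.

2.03

Annual interest charges come to €810,900.00.
Degree of financial leverage = EBIT / (EBIT − interest) = €1,597,000 / €786,100.00 = 2.0315.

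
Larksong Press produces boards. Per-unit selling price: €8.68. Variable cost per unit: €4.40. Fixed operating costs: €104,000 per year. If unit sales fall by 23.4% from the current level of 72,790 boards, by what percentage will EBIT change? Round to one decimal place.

Contribution at this volume is 72,790 × €4.28 = €311,541.20.
EBIT = €311,541.20 − €104,000 = €207,541.20.
So DOL = total CM / EBIT = €311,541.20 / €207,541.20 = 1.5011.
%ΔEBIT = DOL × %ΔSales = 1.5011 × -23.4% = -35.1%.

-35.1%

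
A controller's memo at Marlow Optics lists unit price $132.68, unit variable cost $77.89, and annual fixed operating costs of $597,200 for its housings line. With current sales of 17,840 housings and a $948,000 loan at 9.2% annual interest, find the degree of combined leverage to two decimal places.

Total contribution margin = 17,840 × $54.79 = $977,453.60.
Operating income = contribution − fixed costs = $977,453.60 − $597,200 = $380,253.60. Interest = $87,216.00.
DOL = $977,453.60 ÷ $380,253.60 = 2.5705; DFL = $380,253.60 ÷ $293,037.60 = 1.2976.
Combined leverage = 2.5705 × 1.2976 = 3.3355.

3.34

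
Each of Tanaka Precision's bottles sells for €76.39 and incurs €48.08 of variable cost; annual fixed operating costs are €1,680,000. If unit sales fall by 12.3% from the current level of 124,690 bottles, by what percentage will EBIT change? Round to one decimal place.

-23.5%

Contribution at this volume is 124,690 × €28.31 = €3,529,973.90.
Subtracting fixed costs: EBIT = €3,529,973.90 − €1,680,000 = €1,849,973.90.
Degree of operating leverage = €3,529,973.90 / €1,849,973.90 = 1.9081.
%ΔEBIT = DOL × %ΔSales = 1.9081 × -12.3% = -23.5%.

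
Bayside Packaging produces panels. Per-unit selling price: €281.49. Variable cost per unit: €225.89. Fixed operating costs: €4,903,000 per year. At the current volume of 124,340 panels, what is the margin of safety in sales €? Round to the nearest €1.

€10,177,706

Unit CM = price − variable cost = €281.49 − €225.89 = €55.60. Break-even units = €4,903,000 ÷ €55.60 = 88,183.45; break-even revenue = 88,183.45 × €281.49 = €24,822,760.25.
Actual sales revenue = 124,340 × €281.49 = €35,000,466.60.
Margin of safety = €35,000,466.60 − €24,822,760.25 = €10,177,706.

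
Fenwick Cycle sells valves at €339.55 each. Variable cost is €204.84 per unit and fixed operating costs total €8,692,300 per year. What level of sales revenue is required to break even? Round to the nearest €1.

€21,909,810

CM per unit = €339.55 − €204.84 = €134.71; CM ratio = €134.71 / €339.55 = 0.3967.
Break-even revenue = fixed costs × price ÷ CM = €8,692,300 × €339.55 ÷ €134.71 = €21,909,810.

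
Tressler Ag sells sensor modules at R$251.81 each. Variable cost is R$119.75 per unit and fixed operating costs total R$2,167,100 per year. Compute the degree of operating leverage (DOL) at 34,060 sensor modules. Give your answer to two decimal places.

1.93

Contribution at this volume is 34,060 × R$132.06 = R$4,497,963.60.
Operating income = contribution − fixed costs = R$4,497,963.60 − R$2,167,100 = R$2,330,863.60.
So DOL = total CM / EBIT = R$4,497,963.60 / R$2,330,863.60 = 1.9297.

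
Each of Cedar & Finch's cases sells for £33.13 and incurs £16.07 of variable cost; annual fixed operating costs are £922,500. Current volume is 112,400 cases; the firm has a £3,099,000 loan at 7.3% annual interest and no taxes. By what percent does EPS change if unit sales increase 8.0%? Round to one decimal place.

+20.0%

Contribution at this volume is 112,400 × £17.06 = £1,917,544.00.
EBIT = £1,917,544.00 − £922,500 = £995,044.00.
Interest = £226,227.00, so EBIT − I = £768,817.00.
Degree of combined leverage = contribution ÷ (EBIT − I) = £1,917,544.00 ÷ £768,817.00 = 2.4941.
EPS therefore changes by 2.4941 × (+8.0%) = +20.0%.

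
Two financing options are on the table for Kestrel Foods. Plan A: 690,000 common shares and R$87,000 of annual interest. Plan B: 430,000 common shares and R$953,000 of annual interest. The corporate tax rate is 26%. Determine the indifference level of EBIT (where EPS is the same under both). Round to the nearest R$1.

R$2,385,231

At indifference, (EBIT − 87,000)(1 − t)/690,000 = (EBIT − 953,000)(1 − t)/430,000.
Cancelling (1 − t) and cross-multiplying: 430,000·(EBIT − 87,000) = 690,000·(EBIT − 953,000).
Solving, EBIT = (953,000·690,000 − 87,000·430,000) / (690,000 − 430,000) = 620,160,000,000 / 260,000 = 2,385,230.77.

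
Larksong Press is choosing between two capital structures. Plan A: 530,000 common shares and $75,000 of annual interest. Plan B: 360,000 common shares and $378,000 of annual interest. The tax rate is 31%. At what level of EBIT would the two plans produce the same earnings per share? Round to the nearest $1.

At indifference, (EBIT − 75,000)(1 − t)/530,000 = (EBIT − 378,000)(1 − t)/360,000.
Cancelling (1 − t) and cross-multiplying: 360,000·(EBIT − 75,000) = 530,000·(EBIT − 378,000).
Solving, EBIT = (378,000·530,000 − 75,000·360,000) / (530,000 − 360,000) = 173,340,000,000 / 170,000 = 1,019,647.06.

$1,019,647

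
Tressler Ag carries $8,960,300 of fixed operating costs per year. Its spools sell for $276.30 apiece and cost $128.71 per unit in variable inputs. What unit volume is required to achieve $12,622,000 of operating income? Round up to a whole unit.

Each unit contributes $276.30 − $128.71 = $147.59.
Required volume = (fixed costs + target profit) ÷ CM = ($8,960,300 + $12,622,000) ÷ $147.59 = 146,231.45, so 146,232 spools.

146,232 spools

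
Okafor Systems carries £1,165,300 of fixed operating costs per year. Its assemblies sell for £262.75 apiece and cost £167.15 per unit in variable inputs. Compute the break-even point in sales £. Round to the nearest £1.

CM per unit = £262.75 − £167.15 = £95.60; CM ratio = £95.60 / £262.75 = 0.3638.
Break-even revenue = fixed costs × price ÷ CM = £1,165,300 × £262.75 ÷ £95.60 = £3,202,747.

£3,202,747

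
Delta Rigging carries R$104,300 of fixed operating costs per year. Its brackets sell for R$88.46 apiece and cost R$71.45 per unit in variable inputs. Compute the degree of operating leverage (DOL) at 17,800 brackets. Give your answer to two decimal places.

1.53

Contribution at this volume is 17,800 × R$17.01 = R$302,778.00.
Subtracting fixed costs: EBIT = R$302,778.00 − R$104,300 = R$198,478.00.
Degree of operating leverage = R$302,778.00 / R$198,478.00 = 1.5255.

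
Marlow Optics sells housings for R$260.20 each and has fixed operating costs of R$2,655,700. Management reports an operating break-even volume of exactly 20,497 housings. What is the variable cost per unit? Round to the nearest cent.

At break-even, FC = Q × (P − VC), so P − VC = R$2,655,700 ÷ 20,497 = R$129.5653.
Hence VC = price − CM = R$260.20 − R$129.5653 = R$130.63.

R$130.63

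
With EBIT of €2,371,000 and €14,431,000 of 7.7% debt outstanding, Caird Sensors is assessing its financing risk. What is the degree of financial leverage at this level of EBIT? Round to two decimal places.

Annual interest charges come to €1,111,187.00.
DFL = EBIT ÷ (EBIT − I) = €2,371,000 ÷ (€2,371,000 − €1,111,187.00) = €2,371,000 ÷ €1,259,813.00 = 1.8820.

1.88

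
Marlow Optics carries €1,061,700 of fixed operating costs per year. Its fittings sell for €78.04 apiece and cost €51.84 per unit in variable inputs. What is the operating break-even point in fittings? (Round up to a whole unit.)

Each unit contributes €78.04 − €51.84 = €26.20.
Units to break even: €1,061,700 ÷ €26.20 = 40,522.90, rounded up to 40,523.

40,523 fittings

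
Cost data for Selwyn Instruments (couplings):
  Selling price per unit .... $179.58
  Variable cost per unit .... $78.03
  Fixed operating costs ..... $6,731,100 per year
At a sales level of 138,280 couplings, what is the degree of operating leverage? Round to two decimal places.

1.92

Contribution at this volume is 138,280 × $101.55 = $14,042,334.00.
Operating income = contribution − fixed costs = $14,042,334.00 − $6,731,100 = $7,311,234.00.
DOL = contribution ÷ EBIT = $14,042,334.00 ÷ $7,311,234.00 = 1.9207.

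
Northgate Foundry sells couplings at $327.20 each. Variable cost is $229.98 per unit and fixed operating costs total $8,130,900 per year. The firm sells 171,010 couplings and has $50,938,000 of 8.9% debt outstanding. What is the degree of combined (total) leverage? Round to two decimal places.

At 171,010 units, contribution = 171,010 × $97.22 = $16,625,592.20.
Subtracting fixed costs: EBIT = $16,625,592.20 − $8,130,900 = $8,494,692.20. Interest = $4,533,482.00, so EBIT − I = $3,961,210.20.
DCL = contribution ÷ (EBIT − I) = $16,625,592.20 ÷ $3,961,210.20 = 4.1971.

4.20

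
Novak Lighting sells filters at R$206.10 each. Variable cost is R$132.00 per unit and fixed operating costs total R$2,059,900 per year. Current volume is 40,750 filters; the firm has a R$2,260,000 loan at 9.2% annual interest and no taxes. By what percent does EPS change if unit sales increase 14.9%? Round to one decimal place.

+59.8%

At 40,750 units, contribution = 40,750 × R$74.10 = R$3,019,575.00.
Operating income = contribution − fixed costs = R$3,019,575.00 − R$2,059,900 = R$959,675.00.
Interest = R$207,920.00, so EBIT − I = R$751,755.00.
Degree of combined leverage = contribution ÷ (EBIT − I) = R$3,019,575.00 ÷ R$751,755.00 = 4.0167.
%ΔEPS = DCL × %ΔSales = 4.0167 × +14.9% = +59.8%.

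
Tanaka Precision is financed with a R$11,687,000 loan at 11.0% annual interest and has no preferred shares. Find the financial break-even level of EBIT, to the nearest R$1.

R$1,285,570

Annual interest = 11.0% × R$11,687,000 = R$1,285,570.00.
Without preferred stock the financial break-even is simply EBIT = interest = R$1,285,570.00.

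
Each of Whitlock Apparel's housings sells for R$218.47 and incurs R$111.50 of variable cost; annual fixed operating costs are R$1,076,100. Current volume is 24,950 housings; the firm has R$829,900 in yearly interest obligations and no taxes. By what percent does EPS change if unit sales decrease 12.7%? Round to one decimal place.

-44.4%

Total contribution margin = 24,950 × R$106.97 = R$2,668,901.50.
EBIT = R$2,668,901.50 − R$1,076,100 = R$1,592,801.50.
Interest = R$829,900.00, so EBIT − I = R$762,901.50.
Degree of combined leverage = contribution ÷ (EBIT − I) = R$2,668,901.50 ÷ R$762,901.50 = 3.4984.
EPS therefore changes by 3.4984 × (-12.7%) = -44.4%.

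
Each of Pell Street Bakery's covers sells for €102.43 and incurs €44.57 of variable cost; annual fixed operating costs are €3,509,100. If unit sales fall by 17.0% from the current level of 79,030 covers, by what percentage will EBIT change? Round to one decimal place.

Contribution at this volume is 79,030 × €57.86 = €4,572,675.80.
EBIT = €4,572,675.80 − €3,509,100 = €1,063,575.80.
Degree of operating leverage = €4,572,675.80 / €1,063,575.80 = 4.2993.
Operating income changes by 4.2993 × -17.0% = -73.1%.

-73.1%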